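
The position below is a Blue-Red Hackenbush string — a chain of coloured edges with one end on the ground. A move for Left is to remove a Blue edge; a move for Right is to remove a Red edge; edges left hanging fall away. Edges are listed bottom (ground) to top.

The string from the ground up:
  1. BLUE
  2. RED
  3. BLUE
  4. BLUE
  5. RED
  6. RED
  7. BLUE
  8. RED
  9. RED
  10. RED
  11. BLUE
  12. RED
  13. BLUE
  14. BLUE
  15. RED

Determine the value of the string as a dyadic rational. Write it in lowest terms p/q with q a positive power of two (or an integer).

12845/16384

edge 1 of 15 (BLUE): { 0 | — } -> 1
edge 2 of 15 (RED): { 0 | 1 } -> 1/2
edge 3 of 15 (BLUE): { 0 1/2 | 1 } -> 3/4
edge 4 of 15 (BLUE): { 0 1/2 3/4 | 1 } -> 7/8
edge 5 of 15 (RED): { 0 1/2 3/4 | 7/8 1 } -> 13/16
edge 6 of 15 (RED): { 0 1/2 3/4 | 13/16 7/8 1 } -> 25/32
edge 7 of 15 (BLUE): { 0 1/2 3/4 25/32 | 13/16 7/8 1 } -> 51/64
edge 8 of 15 (RED): { 0 1/2 3/4 25/32 | 51/64 13/16 7/8 1 } -> 101/128
edge 9 of 15 (RED): { 0 1/2 3/4 25/32 | 101/128 51/64 13/16 7/8 1 } -> 201/256
edge 10 of 15 (RED): { 0 1/2 3/4 25/32 | 201/256 101/128 51/64 13/16 7/8 1 } -> 401/512
edge 11 of 15 (BLUE): { 0 1/2 3/4 25/32 401/512 | 201/256 101/128 51/64 13/16 7/8 1 } -> 803/1024
edge 12 of 15 (RED): { 0 1/2 3/4 25/32 401/512 | 803/1024 201/256 101/128 51/64 13/16 7/8 1 } -> 1605/2048
edge 13 of 15 (BLUE): { 0 1/2 3/4 25/32 401/512 1605/2048 | 803/1024 201/256 101/128 51/64 13/16 7/8 1 } -> 3211/4096
edge 14 of 15 (BLUE): { 0 1/2 3/4 25/32 401/512 1605/2048 3211/4096 | 803/1024 201/256 101/128 51/64 13/16 7/8 1 } -> 6423/8192
edge 15 of 15 (RED): { 0 1/2 3/4 25/32 401/512 1605/2048 3211/4096 | 6423/8192 803/1024 201/256 101/128 51/64 13/16 7/8 1 } -> 12845/16384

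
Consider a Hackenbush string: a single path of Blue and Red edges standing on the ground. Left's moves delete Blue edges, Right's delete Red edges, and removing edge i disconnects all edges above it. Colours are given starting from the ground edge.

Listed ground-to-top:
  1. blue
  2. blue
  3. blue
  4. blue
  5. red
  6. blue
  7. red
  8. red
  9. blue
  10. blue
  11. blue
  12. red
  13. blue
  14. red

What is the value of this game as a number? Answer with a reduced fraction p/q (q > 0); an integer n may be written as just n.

3701/1024

Prefix values for blue blue blue blue red blue red red blue blue blue red blue red via {L|R} + simplicity:
g(b) = { 0 | none } => 1
g(bb) = { 0; 1 | none } => 2
g(bbb) = { 0; 1; 2 | none } => 3
g(bbbb) = { 0; 1; 2; 3 | none } => 4
g(bbbbr) = { 0; 1; 2; 3 | 4 } => 7/2
g(bbbbrb) = { 0; 1; 2; 3; 7/2 | 4 } => 15/4
g(bbbbrbr) = { 0; 1; 2; 3; 7/2 | 15/4; 4 } => 29/8
g(bbbbrbrr) = { 0; 1; 2; 3; 7/2 | 29/8; 15/4; 4 } => 57/16
g(bbbbrbrrb) = { 0; 1; 2; 3; 7/2; 57/16 | 29/8; 15/4; 4 } => 115/32
g(bbbbrbrrbb) = { 0; 1; 2; 3; 7/2; 57/16; 115/32 | 29/8; 15/4; 4 } => 231/64
g(bbbbrbrrbbb) = { 0; 1; 2; 3; 7/2; 57/16; 115/32; 231/64 | 29/8; 15/4; 4 } => 463/128
g(bbbbrbrrbbbr) = { 0; 1; 2; 3; 7/2; 57/16; 115/32; 231/64 | 463/128; 29/8; 15/4; 4 } => 925/256
g(bbbbrbrrbbbrb) = { 0; 1; 2; 3; 7/2; 57/16; 115/32; 231/64; 925/256 | 463/128; 29/8; 15/4; 4 } => 1851/512
g(bbbbrbrrbbbrbr) = { 0; 1; 2; 3; 7/2; 57/16; 115/32; 231/64; 925/256 | 1851/512; 463/128; 29/8; 15/4; 4 } => 3701/1024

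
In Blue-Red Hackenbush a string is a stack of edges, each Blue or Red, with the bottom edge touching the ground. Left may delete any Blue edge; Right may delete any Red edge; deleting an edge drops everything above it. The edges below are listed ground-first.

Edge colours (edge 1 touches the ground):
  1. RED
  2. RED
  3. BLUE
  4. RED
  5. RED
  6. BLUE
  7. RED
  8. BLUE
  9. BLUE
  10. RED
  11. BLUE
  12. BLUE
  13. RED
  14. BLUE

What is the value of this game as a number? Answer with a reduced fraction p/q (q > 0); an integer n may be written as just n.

-7461/4096

1 of 14 · R · max L −∞ · min R 0 = -1
2 of 14 · RR · max L −∞ · min R -1 = -2
3 of 14 · RRB · max L -2 · min R -1 = -3/2
4 of 14 · RRBR · max L -2 · min R -3/2 = -7/4
5 of 14 · RRBRR · max L -2 · min R -7/4 = -15/8
6 of 14 · RRBRRB · max L -15/8 · min R -7/4 = -29/16
7 of 14 · RRBRRBR · max L -15/8 · min R -29/16 = -59/32
8 of 14 · RRBRRBRB · max L -59/32 · min R -29/16 = -117/64
9 of 14 · RRBRRBRBB · max L -117/64 · min R -29/16 = -233/128
10 of 14 · RRBRRBRBBR · max L -117/64 · min R -233/128 = -467/256
11 of 14 · RRBRRBRBBRB · max L -467/256 · min R -233/128 = -933/512
12 of 14 · RRBRRBRBBRBB · max L -933/512 · min R -233/128 = -1865/1024
13 of 14 · RRBRRBRBBRBBR · max L -933/512 · min R -1865/1024 = -3731/2048
14 of 14 · RRBRRBRBBRBBRB · max L -3731/2048 · min R -1865/1024 = -7461/4096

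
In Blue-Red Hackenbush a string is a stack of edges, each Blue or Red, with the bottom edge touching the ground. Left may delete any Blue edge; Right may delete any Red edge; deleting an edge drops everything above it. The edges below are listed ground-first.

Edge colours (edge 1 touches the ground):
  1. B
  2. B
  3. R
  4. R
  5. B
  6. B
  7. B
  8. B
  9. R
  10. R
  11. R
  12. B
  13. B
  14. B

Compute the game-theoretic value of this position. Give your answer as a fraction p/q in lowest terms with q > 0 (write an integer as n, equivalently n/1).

value(B) = { 0 | — } -> 1
value(BB) = { 0 1 | — } -> 2
value(BBR) = { 0 1 | 2 } -> 3/2
value(BBRR) = { 0 1 | 3/2 2 } -> 5/4
value(BBRRB) = { 0 1 5/4 | 3/2 2 } -> 11/8
value(BBRRBB) = { 0 1 5/4 11/8 | 3/2 2 } -> 23/16
value(BBRRBBB) = { 0 1 5/4 11/8 23/16 | 3/2 2 } -> 47/32
value(BBRRBBBB) = { 0 1 5/4 11/8 23/16 47/32 | 3/2 2 } -> 95/64
value(BBRRBBBBR) = { 0 1 5/4 11/8 23/16 47/32 | 95/64 3/2 2 } -> 189/128
value(BBRRBBBBRR) = { 0 1 5/4 11/8 23/16 47/32 | 189/128 95/64 3/2 2 } -> 377/256
value(BBRRBBBBRRR) = { 0 1 5/4 11/8 23/16 47/32 | 377/256 189/128 95/64 3/2 2 } -> 753/512
value(BBRRBBBBRRRB) = { 0 1 5/4 11/8 23/16 47/32 753/512 | 377/256 189/128 95/64 3/2 2 } -> 1507/1024
value(BBRRBBBBRRRBB) = { 0 1 5/4 11/8 23/16 47/32 753/512 1507/1024 | 377/256 189/128 95/64 3/2 2 } -> 3015/2048
value(BBRRBBBBRRRBBB) = { 0 1 5/4 11/8 23/16 47/32 753/512 1507/1024 3015/2048 | 377/256 189/128 95/64 3/2 2 } -> 6031/4096

6031/4096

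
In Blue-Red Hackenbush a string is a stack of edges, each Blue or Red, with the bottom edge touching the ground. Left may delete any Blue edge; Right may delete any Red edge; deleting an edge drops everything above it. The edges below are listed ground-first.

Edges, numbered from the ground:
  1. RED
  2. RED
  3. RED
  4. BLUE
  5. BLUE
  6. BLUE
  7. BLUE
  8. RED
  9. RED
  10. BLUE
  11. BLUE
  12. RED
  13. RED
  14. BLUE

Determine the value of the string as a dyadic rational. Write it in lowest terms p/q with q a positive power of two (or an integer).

Prefix values for RED RED RED BLUE BLUE BLUE BLUE RED RED BLUE BLUE RED RED BLUE via {L|R} + simplicity:
edge 1 of 14 (RED): { ∅ | 0 } -> -1
edge 2 of 14 (RED): { ∅ | -1, 0 } -> -2
edge 3 of 14 (RED): { ∅ | -2, -1, 0 } -> -3
edge 4 of 14 (BLUE): { -3 | -2, -1, 0 } -> -5/2
edge 5 of 14 (BLUE): { -3, -5/2 | -2, -1, 0 } -> -9/4
edge 6 of 14 (BLUE): { -3, -5/2, -9/4 | -2, -1, 0 } -> -17/8
edge 7 of 14 (BLUE): { -3, -5/2, -9/4, -17/8 | -2, -1, 0 } -> -33/16
edge 8 of 14 (RED): { -3, -5/2, -9/4, -17/8 | -33/16, -2, -1, 0 } -> -67/32
edge 9 of 14 (RED): { -3, -5/2, -9/4, -17/8 | -67/32, -33/16, -2, -1, 0 } -> -135/64
edge 10 of 14 (BLUE): { -3, -5/2, -9/4, -17/8, -135/64 | -67/32, -33/16, -2, -1, 0 } -> -269/128
edge 11 of 14 (BLUE): { -3, -5/2, -9/4, -17/8, -135/64, -269/128 | -67/32, -33/16, -2, -1, 0 } -> -537/256
edge 12 of 14 (RED): { -3, -5/2, -9/4, -17/8, -135/64, -269/128 | -537/256, -67/32, -33/16, -2, -1, 0 } -> -1075/512
edge 13 of 14 (RED): { -3, -5/2, -9/4, -17/8, -135/64, -269/128 | -1075/512, -537/256, -67/32, -33/16, -2, -1, 0 } -> -2151/1024
edge 14 of 14 (BLUE): { -3, -5/2, -9/4, -17/8, -135/64, -269/128, -2151/1024 | -1075/512, -537/256, -67/32, -33/16, -2, -1, 0 } -> -4301/2048

-4301/2048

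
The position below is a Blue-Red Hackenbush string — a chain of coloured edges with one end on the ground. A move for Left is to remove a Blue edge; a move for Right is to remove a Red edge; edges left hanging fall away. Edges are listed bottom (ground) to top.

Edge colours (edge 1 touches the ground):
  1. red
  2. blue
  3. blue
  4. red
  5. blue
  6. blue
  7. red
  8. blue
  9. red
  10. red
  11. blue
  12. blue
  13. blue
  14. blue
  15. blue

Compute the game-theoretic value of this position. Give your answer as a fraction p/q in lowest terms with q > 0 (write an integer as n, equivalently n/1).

-4801/16384

Prefix values for red blue blue red blue blue red blue red red blue blue blue blue blue via {L|R} + simplicity:
v_1 [r]  L=[∅]  R=[0]  → -1
v_2 [rb]  L=[-1]  R=[0]  → -1/2
v_3 [rbb]  L=[-1 -1/2]  R=[0]  → -1/4
v_4 [rbbr]  L=[-1 -1/2]  R=[-1/4 0]  → -3/8
v_5 [rbbrb]  L=[-1 -1/2 -3/8]  R=[-1/4 0]  → -5/16
v_6 [rbbrbb]  L=[-1 -1/2 -3/8 -5/16]  R=[-1/4 0]  → -9/32
v_7 [rbbrbbr]  L=[-1 -1/2 -3/8 -5/16]  R=[-9/32 -1/4 0]  → -19/64
v_8 [rbbrbbrb]  L=[-1 -1/2 -3/8 -5/16 -19/64]  R=[-9/32 -1/4 0]  → -37/128
v_9 [rbbrbbrbr]  L=[-1 -1/2 -3/8 -5/16 -19/64]  R=[-37/128 -9/32 -1/4 0]  → -75/256
v_10 [rbbrbbrbrr]  L=[-1 -1/2 -3/8 -5/16 -19/64]  R=[-75/256 -37/128 -9/32 -1/4 0]  → -151/512
v_11 [rbbrbbrbrrb]  L=[-1 -1/2 -3/8 -5/16 -19/64 -151/512]  R=[-75/256 -37/128 -9/32 -1/4 0]  → -301/1024
v_12 [rbbrbbrbrrbb]  L=[-1 -1/2 -3/8 -5/16 -19/64 -151/512 -301/1024]  R=[-75/256 -37/128 -9/32 -1/4 0]  → -601/2048
v_13 [rbbrbbrbrrbbb]  L=[-1 -1/2 -3/8 -5/16 -19/64 -151/512 -301/1024 -601/2048]  R=[-75/256 -37/128 -9/32 -1/4 0]  → -1201/4096
v_14 [rbbrbbrbrrbbbb]  L=[-1 -1/2 -3/8 -5/16 -19/64 -151/512 -301/1024 -601/2048 -1201/4096]  R=[-75/256 -37/128 -9/32 -1/4 0]  → -2401/8192
v_15 [rbbrbbrbrrbbbbb]  L=[-1 -1/2 -3/8 -5/16 -19/64 -151/512 -301/1024 -601/2048 -1201/4096 -2401/8192]  R=[-75/256 -37/128 -9/32 -1/4 0]  → -4801/16384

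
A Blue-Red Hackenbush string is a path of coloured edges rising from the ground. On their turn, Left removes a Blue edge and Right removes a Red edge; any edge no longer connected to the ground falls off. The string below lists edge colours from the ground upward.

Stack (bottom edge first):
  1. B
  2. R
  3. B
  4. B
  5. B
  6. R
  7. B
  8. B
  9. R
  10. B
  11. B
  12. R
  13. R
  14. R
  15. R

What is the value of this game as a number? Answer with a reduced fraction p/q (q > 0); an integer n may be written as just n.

15201/16384

B: Left { 0 }, Right { · } so simplest 1
BR: Left { 0 }, Right { 1 } so simplest 1/2
BRB: Left { 0; 1/2 }, Right { 1 } so simplest 3/4
BRBB: Left { 0; 1/2; 3/4 }, Right { 1 } so simplest 7/8
BRBBB: Left { 0; 1/2; 3/4; 7/8 }, Right { 1 } so simplest 15/16
BRBBBR: Left { 0; 1/2; 3/4; 7/8 }, Right { 15/16; 1 } so simplest 29/32
BRBBBRB: Left { 0; 1/2; 3/4; 7/8; 29/32 }, Right { 15/16; 1 } so simplest 59/64
BRBBBRBB: Left { 0; 1/2; 3/4; 7/8; 29/32; 59/64 }, Right { 15/16; 1 } so simplest 119/128
BRBBBRBBR: Left { 0; 1/2; 3/4; 7/8; 29/32; 59/64 }, Right { 119/128; 15/16; 1 } so simplest 237/256
BRBBBRBBRB: Left { 0; 1/2; 3/4; 7/8; 29/32; 59/64; 237/256 }, Right { 119/128; 15/16; 1 } so simplest 475/512
BRBBBRBBRBB: Left { 0; 1/2; 3/4; 7/8; 29/32; 59/64; 237/256; 475/512 }, Right { 119/128; 15/16; 1 } so simplest 951/1024
BRBBBRBBRBBR: Left { 0; 1/2; 3/4; 7/8; 29/32; 59/64; 237/256; 475/512 }, Right { 951/1024; 119/128; 15/16; 1 } so simplest 1901/2048
BRBBBRBBRBBRR: Left { 0; 1/2; 3/4; 7/8; 29/32; 59/64; 237/256; 475/512 }, Right { 1901/2048; 951/1024; 119/128; 15/16; 1 } so simplest 3801/4096
BRBBBRBBRBBRRR: Left { 0; 1/2; 3/4; 7/8; 29/32; 59/64; 237/256; 475/512 }, Right { 3801/4096; 1901/2048; 951/1024; 119/128; 15/16; 1 } so simplest 7601/8192
BRBBBRBBRBBRRRR: Left { 0; 1/2; 3/4; 7/8; 29/32; 59/64; 237/256; 475/512 }, Right { 7601/8192; 3801/4096; 1901/2048; 951/1024; 119/128; 15/16; 1 } so simplest 15201/16384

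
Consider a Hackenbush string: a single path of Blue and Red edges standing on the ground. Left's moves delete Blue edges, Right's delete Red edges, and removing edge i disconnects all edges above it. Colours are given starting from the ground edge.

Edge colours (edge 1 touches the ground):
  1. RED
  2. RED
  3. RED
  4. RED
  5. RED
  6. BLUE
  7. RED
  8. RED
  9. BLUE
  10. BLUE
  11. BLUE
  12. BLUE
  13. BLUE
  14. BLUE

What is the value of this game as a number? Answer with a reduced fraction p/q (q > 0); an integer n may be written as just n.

Recurse on prefixes of the 14-edge string RED RED RED RED RED BLUE RED RED BLUE BLUE BLUE BLUE BLUE BLUE:
g_1 [R]  L=[·]  R=[0]  => -1
g_2 [RR]  L=[·]  R=[-1 0]  => -2
g_3 [RRR]  L=[·]  R=[-2 -1 0]  => -3
g_4 [RRRR]  L=[·]  R=[-3 -2 -1 0]  => -4
g_5 [RRRRR]  L=[·]  R=[-4 -3 -2 -1 0]  => -5
g_6 [RRRRRB]  L=[-5]  R=[-4 -3 -2 -1 0]  => -9/2
g_7 [RRRRRBR]  L=[-5]  R=[-9/2 -4 -3 -2 -1 0]  => -19/4
g_8 [RRRRRBRR]  L=[-5]  R=[-19/4 -9/2 -4 -3 -2 -1 0]  => -39/8
g_9 [RRRRRBRRB]  L=[-5 -39/8]  R=[-19/4 -9/2 -4 -3 -2 -1 0]  => -77/16
g_10 [RRRRRBRRBB]  L=[-5 -39/8 -77/16]  R=[-19/4 -9/2 -4 -3 -2 -1 0]  => -153/32
g_11 [RRRRRBRRBBB]  L=[-5 -39/8 -77/16 -153/32]  R=[-19/4 -9/2 -4 -3 -2 -1 0]  => -305/64
g_12 [RRRRRBRRBBBB]  L=[-5 -39/8 -77/16 -153/32 -305/64]  R=[-19/4 -9/2 -4 -3 -2 -1 0]  => -609/128
g_13 [RRRRRBRRBBBBB]  L=[-5 -39/8 -77/16 -153/32 -305/64 -609/128]  R=[-19/4 -9/2 -4 -3 -2 -1 0]  => -1217/256
g_14 [RRRRRBRRBBBBBB]  L=[-5 -39/8 -77/16 -153/32 -305/64 -609/128 -1217/256]  R=[-19/4 -9/2 -4 -3 -2 -1 0]  => -2433/512

-2433/512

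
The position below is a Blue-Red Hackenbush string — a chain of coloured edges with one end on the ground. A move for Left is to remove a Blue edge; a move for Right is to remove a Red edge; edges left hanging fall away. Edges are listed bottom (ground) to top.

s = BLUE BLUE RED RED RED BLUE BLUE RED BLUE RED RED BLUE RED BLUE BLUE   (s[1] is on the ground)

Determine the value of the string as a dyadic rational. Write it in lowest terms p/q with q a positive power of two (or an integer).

Build v(s[:k]) for k = 1..15, string s = BLUE BLUE RED RED RED BLUE BLUE RED BLUE RED RED BLUE RED BLUE BLUE.
step 1: add BLUE to get B; options L={ 0 } R={ none } → 1
step 2: add BLUE to get BB; options L={ 0 1 } R={ none } → 2
step 3: add RED to get BBR; options L={ 0 1 } R={ 2 } → 3/2
step 4: add RED to get BBRR; options L={ 0 1 } R={ 3/2 2 } → 5/4
step 5: add RED to get BBRRR; options L={ 0 1 } R={ 5/4 3/2 2 } → 9/8
step 6: add BLUE to get BBRRRB; options L={ 0 1 9/8 } R={ 5/4 3/2 2 } → 19/16
step 7: add BLUE to get BBRRRBB; options L={ 0 1 9/8 19/16 } R={ 5/4 3/2 2 } → 39/32
step 8: add RED to get BBRRRBBR; options L={ 0 1 9/8 19/16 } R={ 39/32 5/4 3/2 2 } → 77/64
step 9: add BLUE to get BBRRRBBRB; options L={ 0 1 9/8 19/16 77/64 } R={ 39/32 5/4 3/2 2 } → 155/128
step 10: add RED to get BBRRRBBRBR; options L={ 0 1 9/8 19/16 77/64 } R={ 155/128 39/32 5/4 3/2 2 } → 309/256
step 11: add RED to get BBRRRBBRBRR; options L={ 0 1 9/8 19/16 77/64 } R={ 309/256 155/128 39/32 5/4 3/2 2 } → 617/512
step 12: add BLUE to get BBRRRBBRBRRB; options L={ 0 1 9/8 19/16 77/64 617/512 } R={ 309/256 155/128 39/32 5/4 3/2 2 } → 1235/1024
step 13: add RED to get BBRRRBBRBRRBR; options L={ 0 1 9/8 19/16 77/64 617/512 } R={ 1235/1024 309/256 155/128 39/32 5/4 3/2 2 } → 2469/2048
step 14: add BLUE to get BBRRRBBRBRRBRB; options L={ 0 1 9/8 19/16 77/64 617/512 2469/2048 } R={ 1235/1024 309/256 155/128 39/32 5/4 3/2 2 } → 4939/4096
step 15: add BLUE to get BBRRRBBRBRRBRBB; options L={ 0 1 9/8 19/16 77/64 617/512 2469/2048 4939/4096 } R={ 1235/1024 309/256 155/128 39/32 5/4 3/2 2 } → 9879/8192

9879/8192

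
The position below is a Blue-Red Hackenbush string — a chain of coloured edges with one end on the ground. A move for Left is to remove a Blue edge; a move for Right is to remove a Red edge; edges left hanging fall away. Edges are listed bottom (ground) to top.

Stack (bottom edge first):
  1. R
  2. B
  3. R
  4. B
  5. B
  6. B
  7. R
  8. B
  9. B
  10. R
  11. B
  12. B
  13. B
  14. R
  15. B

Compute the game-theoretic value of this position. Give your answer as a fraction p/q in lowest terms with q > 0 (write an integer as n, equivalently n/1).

1 of 15 · R · max L −∞ · min R 0 -> -1
2 of 15 · RB · max L -1 · min R 0 -> -1/2
3 of 15 · RBR · max L -1 · min R -1/2 -> -3/4
4 of 15 · RBRB · max L -3/4 · min R -1/2 -> -5/8
5 of 15 · RBRBB · max L -5/8 · min R -1/2 -> -9/16
6 of 15 · RBRBBB · max L -9/16 · min R -1/2 -> -17/32
7 of 15 · RBRBBBR · max L -9/16 · min R -17/32 -> -35/64
8 of 15 · RBRBBBRB · max L -35/64 · min R -17/32 -> -69/128
9 of 15 · RBRBBBRBB · max L -69/128 · min R -17/32 -> -137/256
10 of 15 · RBRBBBRBBR · max L -69/128 · min R -137/256 -> -275/512
11 of 15 · RBRBBBRBBRB · max L -275/512 · min R -137/256 -> -549/1024
12 of 15 · RBRBBBRBBRBB · max L -549/1024 · min R -137/256 -> -1097/2048
13 of 15 · RBRBBBRBBRBBB · max L -1097/2048 · min R -137/256 -> -2193/4096
14 of 15 · RBRBBBRBBRBBBR · max L -1097/2048 · min R -2193/4096 -> -4387/8192
15 of 15 · RBRBBBRBBRBBBRB · max L -4387/8192 · min R -2193/4096 -> -8773/16384

-8773/16384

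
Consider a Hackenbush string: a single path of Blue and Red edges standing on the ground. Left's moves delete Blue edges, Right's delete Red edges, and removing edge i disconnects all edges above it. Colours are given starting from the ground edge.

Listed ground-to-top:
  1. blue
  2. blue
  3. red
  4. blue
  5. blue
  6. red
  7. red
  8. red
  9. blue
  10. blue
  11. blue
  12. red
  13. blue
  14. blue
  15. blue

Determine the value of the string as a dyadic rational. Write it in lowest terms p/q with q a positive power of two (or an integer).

b: Left { 0 }, Right { — } -> simplest 1
bb: Left { 0 1 }, Right { — } -> simplest 2
bbr: Left { 0 1 }, Right { 2 } -> simplest 3/2
bbrb: Left { 0 1 3/2 }, Right { 2 } -> simplest 7/4
bbrbb: Left { 0 1 3/2 7/4 }, Right { 2 } -> simplest 15/8
bbrbbr: Left { 0 1 3/2 7/4 }, Right { 15/8 2 } -> simplest 29/16
bbrbbrr: Left { 0 1 3/2 7/4 }, Right { 29/16 15/8 2 } -> simplest 57/32
bbrbbrrr: Left { 0 1 3/2 7/4 }, Right { 57/32 29/16 15/8 2 } -> simplest 113/64
bbrbbrrrb: Left { 0 1 3/2 7/4 113/64 }, Right { 57/32 29/16 15/8 2 } -> simplest 227/128
bbrbbrrrbb: Left { 0 1 3/2 7/4 113/64 227/128 }, Right { 57/32 29/16 15/8 2 } -> simplest 455/256
bbrbbrrrbbb: Left { 0 1 3/2 7/4 113/64 227/128 455/256 }, Right { 57/32 29/16 15/8 2 } -> simplest 911/512
bbrbbrrrbbbr: Left { 0 1 3/2 7/4 113/64 227/128 455/256 }, Right { 911/512 57/32 29/16 15/8 2 } -> simplest 1821/1024
bbrbbrrrbbbrb: Left { 0 1 3/2 7/4 113/64 227/128 455/256 1821/1024 }, Right { 911/512 57/32 29/16 15/8 2 } -> simplest 3643/2048
bbrbbrrrbbbrbb: Left { 0 1 3/2 7/4 113/64 227/128 455/256 1821/1024 3643/2048 }, Right { 911/512 57/32 29/16 15/8 2 } -> simplest 7287/4096
bbrbbrrrbbbrbbb: Left { 0 1 3/2 7/4 113/64 227/128 455/256 1821/1024 3643/2048 7287/4096 }, Right { 911/512 57/32 29/16 15/8 2 } -> simplest 14575/8192

14575/8192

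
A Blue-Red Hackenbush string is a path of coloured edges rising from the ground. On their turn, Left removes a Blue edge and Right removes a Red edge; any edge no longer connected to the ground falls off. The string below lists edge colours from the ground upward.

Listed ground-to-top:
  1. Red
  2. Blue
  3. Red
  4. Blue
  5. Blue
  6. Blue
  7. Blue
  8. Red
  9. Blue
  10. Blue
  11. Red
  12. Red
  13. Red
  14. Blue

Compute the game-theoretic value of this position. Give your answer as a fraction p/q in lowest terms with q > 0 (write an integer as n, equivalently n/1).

g(R) = {  | 0 } => -1
g(RB) = { -1 | 0 } => -1/2
g(RBR) = { -1 | -1/2 0 } => -3/4
g(RBRB) = { -1 -3/4 | -1/2 0 } => -5/8
g(RBRBB) = { -1 -3/4 -5/8 | -1/2 0 } => -9/16
g(RBRBBB) = { -1 -3/4 -5/8 -9/16 | -1/2 0 } => -17/32
g(RBRBBBB) = { -1 -3/4 -5/8 -9/16 -17/32 | -1/2 0 } => -33/64
g(RBRBBBBR) = { -1 -3/4 -5/8 -9/16 -17/32 | -33/64 -1/2 0 } => -67/128
g(RBRBBBBRB) = { -1 -3/4 -5/8 -9/16 -17/32 -67/128 | -33/64 -1/2 0 } => -133/256
g(RBRBBBBRBB) = { -1 -3/4 -5/8 -9/16 -17/32 -67/128 -133/256 | -33/64 -1/2 0 } => -265/512
g(RBRBBBBRBBR) = { -1 -3/4 -5/8 -9/16 -17/32 -67/128 -133/256 | -265/512 -33/64 -1/2 0 } => -531/1024
g(RBRBBBBRBBRR) = { -1 -3/4 -5/8 -9/16 -17/32 -67/128 -133/256 | -531/1024 -265/512 -33/64 -1/2 0 } => -1063/2048
g(RBRBBBBRBBRRR) = { -1 -3/4 -5/8 -9/16 -17/32 -67/128 -133/256 | -1063/2048 -531/1024 -265/512 -33/64 -1/2 0 } => -2127/4096
g(RBRBBBBRBBRRRB) = { -1 -3/4 -5/8 -9/16 -17/32 -67/128 -133/256 -2127/4096 | -1063/2048 -531/1024 -265/512 -33/64 -1/2 0 } => -4253/8192

-4253/8192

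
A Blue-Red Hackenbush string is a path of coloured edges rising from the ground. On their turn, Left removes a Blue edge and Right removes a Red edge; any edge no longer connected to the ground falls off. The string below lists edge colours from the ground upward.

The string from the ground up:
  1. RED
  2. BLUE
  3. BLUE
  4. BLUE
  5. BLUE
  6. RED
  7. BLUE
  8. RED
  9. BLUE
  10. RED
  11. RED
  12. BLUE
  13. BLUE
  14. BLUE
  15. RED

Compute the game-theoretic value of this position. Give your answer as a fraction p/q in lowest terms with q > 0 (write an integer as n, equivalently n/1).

Prefix values for RED BLUE BLUE BLUE BLUE RED BLUE RED BLUE RED RED BLUE BLUE BLUE RED via {L|R} + simplicity:
G(R) = { · | 0 } → -1
G(RB) = { -1 | 0 } → -1/2
G(RBB) = { -1, -1/2 | 0 } → -1/4
G(RBBB) = { -1, -1/2, -1/4 | 0 } → -1/8
G(RBBBB) = { -1, -1/2, -1/4, -1/8 | 0 } → -1/16
G(RBBBBR) = { -1, -1/2, -1/4, -1/8 | -1/16, 0 } → -3/32
G(RBBBBRB) = { -1, -1/2, -1/4, -1/8, -3/32 | -1/16, 0 } → -5/64
G(RBBBBRBR) = { -1, -1/2, -1/4, -1/8, -3/32 | -5/64, -1/16, 0 } → -11/128
G(RBBBBRBRB) = { -1, -1/2, -1/4, -1/8, -3/32, -11/128 | -5/64, -1/16, 0 } → -21/256
G(RBBBBRBRBR) = { -1, -1/2, -1/4, -1/8, -3/32, -11/128 | -21/256, -5/64, -1/16, 0 } → -43/512
G(RBBBBRBRBRR) = { -1, -1/2, -1/4, -1/8, -3/32, -11/128 | -43/512, -21/256, -5/64, -1/16, 0 } → -87/1024
G(RBBBBRBRBRRB) = { -1, -1/2, -1/4, -1/8, -3/32, -11/128, -87/1024 | -43/512, -21/256, -5/64, -1/16, 0 } → -173/2048
G(RBBBBRBRBRRBB) = { -1, -1/2, -1/4, -1/8, -3/32, -11/128, -87/1024, -173/2048 | -43/512, -21/256, -5/64, -1/16, 0 } → -345/4096
G(RBBBBRBRBRRBBB) = { -1, -1/2, -1/4, -1/8, -3/32, -11/128, -87/1024, -173/2048, -345/4096 | -43/512, -21/256, -5/64, -1/16, 0 } → -689/8192
G(RBBBBRBRBRRBBBR) = { -1, -1/2, -1/4, -1/8, -3/32, -11/128, -87/1024, -173/2048, -345/4096 | -689/8192, -43/512, -21/256, -5/64, -1/16, 0 } → -1379/16384

-1379/16384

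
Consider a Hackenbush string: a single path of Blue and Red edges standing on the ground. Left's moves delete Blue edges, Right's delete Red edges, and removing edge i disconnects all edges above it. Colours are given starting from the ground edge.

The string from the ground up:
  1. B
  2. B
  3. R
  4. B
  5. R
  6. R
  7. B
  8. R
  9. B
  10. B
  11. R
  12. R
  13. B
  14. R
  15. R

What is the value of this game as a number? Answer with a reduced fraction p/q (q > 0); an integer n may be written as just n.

Prefix values for B B R B R R B R B B R R B R R via {L|R} + simplicity:
step 1: add B to get B; options L={ 0 } R={ none } ⇒ 1
step 2: add B to get BB; options L={ 0,1 } R={ none } ⇒ 2
step 3: add R to get BBR; options L={ 0,1 } R={ 2 } ⇒ 3/2
step 4: add B to get BBRB; options L={ 0,1,3/2 } R={ 2 } ⇒ 7/4
step 5: add R to get BBRBR; options L={ 0,1,3/2 } R={ 7/4,2 } ⇒ 13/8
step 6: add R to get BBRBRR; options L={ 0,1,3/2 } R={ 13/8,7/4,2 } ⇒ 25/16
step 7: add B to get BBRBRRB; options L={ 0,1,3/2,25/16 } R={ 13/8,7/4,2 } ⇒ 51/32
step 8: add R to get BBRBRRBR; options L={ 0,1,3/2,25/16 } R={ 51/32,13/8,7/4,2 } ⇒ 101/64
step 9: add B to get BBRBRRBRB; options L={ 0,1,3/2,25/16,101/64 } R={ 51/32,13/8,7/4,2 } ⇒ 203/128
step 10: add B to get BBRBRRBRBB; options L={ 0,1,3/2,25/16,101/64,203/128 } R={ 51/32,13/8,7/4,2 } ⇒ 407/256
step 11: add R to get BBRBRRBRBBR; options L={ 0,1,3/2,25/16,101/64,203/128 } R={ 407/256,51/32,13/8,7/4,2 } ⇒ 813/512
step 12: add R to get BBRBRRBRBBRR; options L={ 0,1,3/2,25/16,101/64,203/128 } R={ 813/512,407/256,51/32,13/8,7/4,2 } ⇒ 1625/1024
step 13: add B to get BBRBRRBRBBRRB; options L={ 0,1,3/2,25/16,101/64,203/128,1625/1024 } R={ 813/512,407/256,51/32,13/8,7/4,2 } ⇒ 3251/2048
step 14: add R to get BBRBRRBRBBRRBR; options L={ 0,1,3/2,25/16,101/64,203/128,1625/1024 } R={ 3251/2048,813/512,407/256,51/32,13/8,7/4,2 } ⇒ 6501/4096
step 15: add R to get BBRBRRBRBBRRBRR; options L={ 0,1,3/2,25/16,101/64,203/128,1625/1024 } R={ 6501/4096,3251/2048,813/512,407/256,51/32,13/8,7/4,2 } ⇒ 13001/8192

13001/8192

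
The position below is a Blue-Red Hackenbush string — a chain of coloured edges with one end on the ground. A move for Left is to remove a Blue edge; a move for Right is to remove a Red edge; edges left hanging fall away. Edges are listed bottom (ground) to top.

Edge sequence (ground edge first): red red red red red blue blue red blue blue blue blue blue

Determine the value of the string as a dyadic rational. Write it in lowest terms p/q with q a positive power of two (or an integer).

-1089/256

value_1 [r]  L=[(no moves)]  R=[0]  gives -1
value_2 [rr]  L=[(no moves)]  R=[-1,0]  gives -2
value_3 [rrr]  L=[(no moves)]  R=[-2,-1,0]  gives -3
value_4 [rrrr]  L=[(no moves)]  R=[-3,-2,-1,0]  gives -4
value_5 [rrrrr]  L=[(no moves)]  R=[-4,-3,-2,-1,0]  gives -5
value_6 [rrrrrb]  L=[-5]  R=[-4,-3,-2,-1,0]  gives -9/2
value_7 [rrrrrbb]  L=[-5,-9/2]  R=[-4,-3,-2,-1,0]  gives -17/4
value_8 [rrrrrbbr]  L=[-5,-9/2]  R=[-17/4,-4,-3,-2,-1,0]  gives -35/8
value_9 [rrrrrbbrb]  L=[-5,-9/2,-35/8]  R=[-17/4,-4,-3,-2,-1,0]  gives -69/16
value_10 [rrrrrbbrbb]  L=[-5,-9/2,-35/8,-69/16]  R=[-17/4,-4,-3,-2,-1,0]  gives -137/32
value_11 [rrrrrbbrbbb]  L=[-5,-9/2,-35/8,-69/16,-137/32]  R=[-17/4,-4,-3,-2,-1,0]  gives -273/64
value_12 [rrrrrbbrbbbb]  L=[-5,-9/2,-35/8,-69/16,-137/32,-273/64]  R=[-17/4,-4,-3,-2,-1,0]  gives -545/128
value_13 [rrrrrbbrbbbbb]  L=[-5,-9/2,-35/8,-69/16,-137/32,-273/64,-545/128]  R=[-17/4,-4,-3,-2,-1,0]  gives -1089/256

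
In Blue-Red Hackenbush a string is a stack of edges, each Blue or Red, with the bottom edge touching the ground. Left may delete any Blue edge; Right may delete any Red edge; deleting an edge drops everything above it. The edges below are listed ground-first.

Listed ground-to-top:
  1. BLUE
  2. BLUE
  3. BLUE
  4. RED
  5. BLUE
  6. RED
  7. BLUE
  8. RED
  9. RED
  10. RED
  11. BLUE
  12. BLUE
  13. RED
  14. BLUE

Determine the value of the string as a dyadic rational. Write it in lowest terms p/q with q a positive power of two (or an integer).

5403/2048

Prefix values for BLUE BLUE BLUE RED BLUE RED BLUE RED RED RED BLUE BLUE RED BLUE via {L|R} + simplicity:
val_1 [B]  L=[0]  R=[none]  => 1
val_2 [BB]  L=[0; 1]  R=[none]  => 2
val_3 [BBB]  L=[0; 1; 2]  R=[none]  => 3
val_4 [BBBR]  L=[0; 1; 2]  R=[3]  => 5/2
val_5 [BBBRB]  L=[0; 1; 2; 5/2]  R=[3]  => 11/4
val_6 [BBBRBR]  L=[0; 1; 2; 5/2]  R=[11/4; 3]  => 21/8
val_7 [BBBRBRB]  L=[0; 1; 2; 5/2; 21/8]  R=[11/4; 3]  => 43/16
val_8 [BBBRBRBR]  L=[0; 1; 2; 5/2; 21/8]  R=[43/16; 11/4; 3]  => 85/32
val_9 [BBBRBRBRR]  L=[0; 1; 2; 5/2; 21/8]  R=[85/32; 43/16; 11/4; 3]  => 169/64
val_10 [BBBRBRBRRR]  L=[0; 1; 2; 5/2; 21/8]  R=[169/64; 85/32; 43/16; 11/4; 3]  => 337/128
val_11 [BBBRBRBRRRB]  L=[0; 1; 2; 5/2; 21/8; 337/128]  R=[169/64; 85/32; 43/16; 11/4; 3]  => 675/256
val_12 [BBBRBRBRRRBB]  L=[0; 1; 2; 5/2; 21/8; 337/128; 675/256]  R=[169/64; 85/32; 43/16; 11/4; 3]  => 1351/512
val_13 [BBBRBRBRRRBBR]  L=[0; 1; 2; 5/2; 21/8; 337/128; 675/256]  R=[1351/512; 169/64; 85/32; 43/16; 11/4; 3]  => 2701/1024
val_14 [BBBRBRBRRRBBRB]  L=[0; 1; 2; 5/2; 21/8; 337/128; 675/256; 2701/1024]  R=[1351/512; 169/64; 85/32; 43/16; 11/4; 3]  => 5403/2048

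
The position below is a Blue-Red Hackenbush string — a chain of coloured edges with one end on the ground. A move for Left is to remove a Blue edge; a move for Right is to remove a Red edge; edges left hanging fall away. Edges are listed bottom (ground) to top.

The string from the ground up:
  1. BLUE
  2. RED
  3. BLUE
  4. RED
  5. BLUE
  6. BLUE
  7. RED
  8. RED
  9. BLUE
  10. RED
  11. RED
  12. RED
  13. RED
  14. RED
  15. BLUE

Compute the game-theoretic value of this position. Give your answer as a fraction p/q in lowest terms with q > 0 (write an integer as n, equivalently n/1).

G_1 [B]  L=[0]  R=[]  => 1
G_2 [BR]  L=[0]  R=[1]  => 1/2
G_3 [BRB]  L=[0, 1/2]  R=[1]  => 3/4
G_4 [BRBR]  L=[0, 1/2]  R=[3/4, 1]  => 5/8
G_5 [BRBRB]  L=[0, 1/2, 5/8]  R=[3/4, 1]  => 11/16
G_6 [BRBRBB]  L=[0, 1/2, 5/8, 11/16]  R=[3/4, 1]  => 23/32
G_7 [BRBRBBR]  L=[0, 1/2, 5/8, 11/16]  R=[23/32, 3/4, 1]  => 45/64
G_8 [BRBRBBRR]  L=[0, 1/2, 5/8, 11/16]  R=[45/64, 23/32, 3/4, 1]  => 89/128
G_9 [BRBRBBRRB]  L=[0, 1/2, 5/8, 11/16, 89/128]  R=[45/64, 23/32, 3/4, 1]  => 179/256
G_10 [BRBRBBRRBR]  L=[0, 1/2, 5/8, 11/16, 89/128]  R=[179/256, 45/64, 23/32, 3/4, 1]  => 357/512
G_11 [BRBRBBRRBRR]  L=[0, 1/2, 5/8, 11/16, 89/128]  R=[357/512, 179/256, 45/64, 23/32, 3/4, 1]  => 713/1024
G_12 [BRBRBBRRBRRR]  L=[0, 1/2, 5/8, 11/16, 89/128]  R=[713/1024, 357/512, 179/256, 45/64, 23/32, 3/4, 1]  => 1425/2048
G_13 [BRBRBBRRBRRRR]  L=[0, 1/2, 5/8, 11/16, 89/128]  R=[1425/2048, 713/1024, 357/512, 179/256, 45/64, 23/32, 3/4, 1]  => 2849/4096
G_14 [BRBRBBRRBRRRRR]  L=[0, 1/2, 5/8, 11/16, 89/128]  R=[2849/4096, 1425/2048, 713/1024, 357/512, 179/256, 45/64, 23/32, 3/4, 1]  => 5697/8192
G_15 [BRBRBBRRBRRRRRB]  L=[0, 1/2, 5/8, 11/16, 89/128, 5697/8192]  R=[2849/4096, 1425/2048, 713/1024, 357/512, 179/256, 45/64, 23/32, 3/4, 1]  => 11395/16384

11395/16384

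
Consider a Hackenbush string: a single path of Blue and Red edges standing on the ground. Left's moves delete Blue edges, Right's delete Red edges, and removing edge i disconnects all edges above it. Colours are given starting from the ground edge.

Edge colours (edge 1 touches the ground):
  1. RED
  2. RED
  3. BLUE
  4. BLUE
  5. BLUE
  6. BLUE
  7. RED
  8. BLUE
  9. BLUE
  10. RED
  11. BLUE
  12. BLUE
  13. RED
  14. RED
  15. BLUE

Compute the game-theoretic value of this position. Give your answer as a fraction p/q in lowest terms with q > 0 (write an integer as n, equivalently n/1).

1 of 15 · R · max L −∞ · min R 0 -> -1
2 of 15 · RR · max L −∞ · min R -1 -> -2
3 of 15 · RRB · max L -2 · min R -1 -> -3/2
4 of 15 · RRBB · max L -3/2 · min R -1 -> -5/4
5 of 15 · RRBBB · max L -5/4 · min R -1 -> -9/8
6 of 15 · RRBBBB · max L -9/8 · min R -1 -> -17/16
7 of 15 · RRBBBBR · max L -9/8 · min R -17/16 -> -35/32
8 of 15 · RRBBBBRB · max L -35/32 · min R -17/16 -> -69/64
9 of 15 · RRBBBBRBB · max L -69/64 · min R -17/16 -> -137/128
10 of 15 · RRBBBBRBBR · max L -69/64 · min R -137/128 -> -275/256
11 of 15 · RRBBBBRBBRB · max L -275/256 · min R -137/128 -> -549/512
12 of 15 · RRBBBBRBBRBB · max L -549/512 · min R -137/128 -> -1097/1024
13 of 15 · RRBBBBRBBRBBR · max L -549/512 · min R -1097/1024 -> -2195/2048
14 of 15 · RRBBBBRBBRBBRR · max L -549/512 · min R -2195/2048 -> -4391/4096
15 of 15 · RRBBBBRBBRBBRRB · max L -4391/4096 · min R -2195/2048 -> -8781/8192

-8781/8192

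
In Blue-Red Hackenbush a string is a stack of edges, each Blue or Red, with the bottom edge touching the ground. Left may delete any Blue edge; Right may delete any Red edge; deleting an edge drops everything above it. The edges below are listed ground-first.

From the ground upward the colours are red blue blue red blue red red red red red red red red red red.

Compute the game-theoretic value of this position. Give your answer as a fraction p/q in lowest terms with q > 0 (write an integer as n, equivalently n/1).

Build val(s[:k]) for k = 1..15, string s = red blue blue red blue red red red red red red red red red red.
r: Left {  }, Right { 0 } => simplest -1
rb: Left { -1 }, Right { 0 } => simplest -1/2
rbb: Left { -1; -1/2 }, Right { 0 } => simplest -1/4
rbbr: Left { -1; -1/2 }, Right { -1/4; 0 } => simplest -3/8
rbbrb: Left { -1; -1/2; -3/8 }, Right { -1/4; 0 } => simplest -5/16
rbbrbr: Left { -1; -1/2; -3/8 }, Right { -5/16; -1/4; 0 } => simplest -11/32
rbbrbrr: Left { -1; -1/2; -3/8 }, Right { -11/32; -5/16; -1/4; 0 } => simplest -23/64
rbbrbrrr: Left { -1; -1/2; -3/8 }, Right { -23/64; -11/32; -5/16; -1/4; 0 } => simplest -47/128
rbbrbrrrr: Left { -1; -1/2; -3/8 }, Right { -47/128; -23/64; -11/32; -5/16; -1/4; 0 } => simplest -95/256
rbbrbrrrrr: Left { -1; -1/2; -3/8 }, Right { -95/256; -47/128; -23/64; -11/32; -5/16; -1/4; 0 } => simplest -191/512
rbbrbrrrrrr: Left { -1; -1/2; -3/8 }, Right { -191/512; -95/256; -47/128; -23/64; -11/32; -5/16; -1/4; 0 } => simplest -383/1024
rbbrbrrrrrrr: Left { -1; -1/2; -3/8 }, Right { -383/1024; -191/512; -95/256; -47/128; -23/64; -11/32; -5/16; -1/4; 0 } => simplest -767/2048
rbbrbrrrrrrrr: Left { -1; -1/2; -3/8 }, Right { -767/2048; -383/1024; -191/512; -95/256; -47/128; -23/64; -11/32; -5/16; -1/4; 0 } => simplest -1535/4096
rbbrbrrrrrrrrr: Left { -1; -1/2; -3/8 }, Right { -1535/4096; -767/2048; -383/1024; -191/512; -95/256; -47/128; -23/64; -11/32; -5/16; -1/4; 0 } => simplest -3071/8192
rbbrbrrrrrrrrrr: Left { -1; -1/2; -3/8 }, Right { -3071/8192; -1535/4096; -767/2048; -383/1024; -191/512; -95/256; -47/128; -23/64; -11/32; -5/16; -1/4; 0 } => simplest -6143/16384

-6143/16384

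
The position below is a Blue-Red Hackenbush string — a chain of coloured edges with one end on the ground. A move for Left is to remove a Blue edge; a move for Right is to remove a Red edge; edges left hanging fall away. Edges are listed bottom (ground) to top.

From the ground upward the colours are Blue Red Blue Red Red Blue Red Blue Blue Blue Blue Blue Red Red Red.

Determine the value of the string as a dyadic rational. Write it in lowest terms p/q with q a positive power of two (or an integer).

9713/16384

edge 1 of 15 (Blue): { 0 | (no moves) } = 1
edge 2 of 15 (Red): { 0 | 1 } = 1/2
edge 3 of 15 (Blue): { 0 1/2 | 1 } = 3/4
edge 4 of 15 (Red): { 0 1/2 | 3/4 1 } = 5/8
edge 5 of 15 (Red): { 0 1/2 | 5/8 3/4 1 } = 9/16
edge 6 of 15 (Blue): { 0 1/2 9/16 | 5/8 3/4 1 } = 19/32
edge 7 of 15 (Red): { 0 1/2 9/16 | 19/32 5/8 3/4 1 } = 37/64
edge 8 of 15 (Blue): { 0 1/2 9/16 37/64 | 19/32 5/8 3/4 1 } = 75/128
edge 9 of 15 (Blue): { 0 1/2 9/16 37/64 75/128 | 19/32 5/8 3/4 1 } = 151/256
edge 10 of 15 (Blue): { 0 1/2 9/16 37/64 75/128 151/256 | 19/32 5/8 3/4 1 } = 303/512
edge 11 of 15 (Blue): { 0 1/2 9/16 37/64 75/128 151/256 303/512 | 19/32 5/8 3/4 1 } = 607/1024
edge 12 of 15 (Blue): { 0 1/2 9/16 37/64 75/128 151/256 303/512 607/1024 | 19/32 5/8 3/4 1 } = 1215/2048
edge 13 of 15 (Red): { 0 1/2 9/16 37/64 75/128 151/256 303/512 607/1024 | 1215/2048 19/32 5/8 3/4 1 } = 2429/4096
edge 14 of 15 (Red): { 0 1/2 9/16 37/64 75/128 151/256 303/512 607/1024 | 2429/4096 1215/2048 19/32 5/8 3/4 1 } = 4857/8192
edge 15 of 15 (Red): { 0 1/2 9/16 37/64 75/128 151/256 303/512 607/1024 | 4857/8192 2429/4096 1215/2048 19/32 5/8 3/4 1 } = 9713/16384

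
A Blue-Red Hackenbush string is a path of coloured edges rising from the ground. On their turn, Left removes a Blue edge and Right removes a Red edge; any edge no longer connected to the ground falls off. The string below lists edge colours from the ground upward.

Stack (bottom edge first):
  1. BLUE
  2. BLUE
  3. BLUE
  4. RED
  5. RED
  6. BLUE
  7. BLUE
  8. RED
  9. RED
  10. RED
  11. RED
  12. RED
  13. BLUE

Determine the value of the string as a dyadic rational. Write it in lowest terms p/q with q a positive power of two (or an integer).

2435/1024

B: Left { 0 }, Right { none } — simplest 1
BB: Left { 0 1 }, Right { none } — simplest 2
BBB: Left { 0 1 2 }, Right { none } — simplest 3
BBBR: Left { 0 1 2 }, Right { 3 } — simplest 5/2
BBBRR: Left { 0 1 2 }, Right { 5/2 3 } — simplest 9/4
BBBRRB: Left { 0 1 2 9/4 }, Right { 5/2 3 } — simplest 19/8
BBBRRBB: Left { 0 1 2 9/4 19/8 }, Right { 5/2 3 } — simplest 39/16
BBBRRBBR: Left { 0 1 2 9/4 19/8 }, Right { 39/16 5/2 3 } — simplest 77/32
BBBRRBBRR: Left { 0 1 2 9/4 19/8 }, Right { 77/32 39/16 5/2 3 } — simplest 153/64
BBBRRBBRRR: Left { 0 1 2 9/4 19/8 }, Right { 153/64 77/32 39/16 5/2 3 } — simplest 305/128
BBBRRBBRRRR: Left { 0 1 2 9/4 19/8 }, Right { 305/128 153/64 77/32 39/16 5/2 3 } — simplest 609/256
BBBRRBBRRRRR: Left { 0 1 2 9/4 19/8 }, Right { 609/256 305/128 153/64 77/32 39/16 5/2 3 } — simplest 1217/512
BBBRRBBRRRRRB: Left { 0 1 2 9/4 19/8 1217/512 }, Right { 609/256 305/128 153/64 77/32 39/16 5/2 3 } — simplest 2435/1024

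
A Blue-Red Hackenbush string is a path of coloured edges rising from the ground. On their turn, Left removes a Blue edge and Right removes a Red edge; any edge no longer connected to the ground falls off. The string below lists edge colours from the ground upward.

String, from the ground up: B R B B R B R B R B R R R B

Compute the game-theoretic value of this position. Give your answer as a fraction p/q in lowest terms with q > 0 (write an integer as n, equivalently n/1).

G(B) = { 0 | (no moves) } ⇒ 1
G(BR) = { 0 | 1 } ⇒ 1/2
G(BRB) = { 0, 1/2 | 1 } ⇒ 3/4
G(BRBB) = { 0, 1/2, 3/4 | 1 } ⇒ 7/8
G(BRBBR) = { 0, 1/2, 3/4 | 7/8, 1 } ⇒ 13/16
G(BRBBRB) = { 0, 1/2, 3/4, 13/16 | 7/8, 1 } ⇒ 27/32
G(BRBBRBR) = { 0, 1/2, 3/4, 13/16 | 27/32, 7/8, 1 } ⇒ 53/64
G(BRBBRBRB) = { 0, 1/2, 3/4, 13/16, 53/64 | 27/32, 7/8, 1 } ⇒ 107/128
G(BRBBRBRBR) = { 0, 1/2, 3/4, 13/16, 53/64 | 107/128, 27/32, 7/8, 1 } ⇒ 213/256
G(BRBBRBRBRB) = { 0, 1/2, 3/4, 13/16, 53/64, 213/256 | 107/128, 27/32, 7/8, 1 } ⇒ 427/512
G(BRBBRBRBRBR) = { 0, 1/2, 3/4, 13/16, 53/64, 213/256 | 427/512, 107/128, 27/32, 7/8, 1 } ⇒ 853/1024
G(BRBBRBRBRBRR) = { 0, 1/2, 3/4, 13/16, 53/64, 213/256 | 853/1024, 427/512, 107/128, 27/32, 7/8, 1 } ⇒ 1705/2048
G(BRBBRBRBRBRRR) = { 0, 1/2, 3/4, 13/16, 53/64, 213/256 | 1705/2048, 853/1024, 427/512, 107/128, 27/32, 7/8, 1 } ⇒ 3409/4096
G(BRBBRBRBRBRRRB) = { 0, 1/2, 3/4, 13/16, 53/64, 213/256, 3409/4096 | 1705/2048, 853/1024, 427/512, 107/128, 27/32, 7/8, 1 } ⇒ 6819/8192

6819/8192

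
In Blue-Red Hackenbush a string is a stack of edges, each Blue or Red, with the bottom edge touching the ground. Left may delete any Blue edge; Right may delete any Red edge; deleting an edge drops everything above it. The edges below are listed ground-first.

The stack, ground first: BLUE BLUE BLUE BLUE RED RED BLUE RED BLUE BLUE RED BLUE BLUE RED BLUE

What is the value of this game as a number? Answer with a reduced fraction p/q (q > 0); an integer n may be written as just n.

6875/2048

g_1 [B]  L=[0]  R=[—]  — 1
g_2 [BB]  L=[0, 1]  R=[—]  — 2
g_3 [BBB]  L=[0, 1, 2]  R=[—]  — 3
g_4 [BBBB]  L=[0, 1, 2, 3]  R=[—]  — 4
g_5 [BBBBR]  L=[0, 1, 2, 3]  R=[4]  — 7/2
g_6 [BBBBRR]  L=[0, 1, 2, 3]  R=[7/2, 4]  — 13/4
g_7 [BBBBRRB]  L=[0, 1, 2, 3, 13/4]  R=[7/2, 4]  — 27/8
g_8 [BBBBRRBR]  L=[0, 1, 2, 3, 13/4]  R=[27/8, 7/2, 4]  — 53/16
g_9 [BBBBRRBRB]  L=[0, 1, 2, 3, 13/4, 53/16]  R=[27/8, 7/2, 4]  — 107/32
g_10 [BBBBRRBRBB]  L=[0, 1, 2, 3, 13/4, 53/16, 107/32]  R=[27/8, 7/2, 4]  — 215/64
g_11 [BBBBRRBRBBR]  L=[0, 1, 2, 3, 13/4, 53/16, 107/32]  R=[215/64, 27/8, 7/2, 4]  — 429/128
g_12 [BBBBRRBRBBRB]  L=[0, 1, 2, 3, 13/4, 53/16, 107/32, 429/128]  R=[215/64, 27/8, 7/2, 4]  — 859/256
g_13 [BBBBRRBRBBRBB]  L=[0, 1, 2, 3, 13/4, 53/16, 107/32, 429/128, 859/256]  R=[215/64, 27/8, 7/2, 4]  — 1719/512
g_14 [BBBBRRBRBBRBBR]  L=[0, 1, 2, 3, 13/4, 53/16, 107/32, 429/128, 859/256]  R=[1719/512, 215/64, 27/8, 7/2, 4]  — 3437/1024
g_15 [BBBBRRBRBBRBBRB]  L=[0, 1, 2, 3, 13/4, 53/16, 107/32, 429/128, 859/256, 3437/1024]  R=[1719/512, 215/64, 27/8, 7/2, 4]  — 6875/2048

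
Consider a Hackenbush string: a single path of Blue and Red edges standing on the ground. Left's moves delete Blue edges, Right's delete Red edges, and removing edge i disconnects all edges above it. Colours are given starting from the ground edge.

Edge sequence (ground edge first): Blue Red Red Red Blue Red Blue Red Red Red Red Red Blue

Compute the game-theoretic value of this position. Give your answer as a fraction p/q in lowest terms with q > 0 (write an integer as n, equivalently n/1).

val_1 [B]  L=[0]  R=[·]  → 1
val_2 [BR]  L=[0]  R=[1]  → 1/2
val_3 [BRR]  L=[0]  R=[1/2 1]  → 1/4
val_4 [BRRR]  L=[0]  R=[1/4 1/2 1]  → 1/8
val_5 [BRRRB]  L=[0 1/8]  R=[1/4 1/2 1]  → 3/16
val_6 [BRRRBR]  L=[0 1/8]  R=[3/16 1/4 1/2 1]  → 5/32
val_7 [BRRRBRB]  L=[0 1/8 5/32]  R=[3/16 1/4 1/2 1]  → 11/64
val_8 [BRRRBRBR]  L=[0 1/8 5/32]  R=[11/64 3/16 1/4 1/2 1]  → 21/128
val_9 [BRRRBRBRR]  L=[0 1/8 5/32]  R=[21/128 11/64 3/16 1/4 1/2 1]  → 41/256
val_10 [BRRRBRBRRR]  L=[0 1/8 5/32]  R=[41/256 21/128 11/64 3/16 1/4 1/2 1]  → 81/512
val_11 [BRRRBRBRRRR]  L=[0 1/8 5/32]  R=[81/512 41/256 21/128 11/64 3/16 1/4 1/2 1]  → 161/1024
val_12 [BRRRBRBRRRRR]  L=[0 1/8 5/32]  R=[161/1024 81/512 41/256 21/128 11/64 3/16 1/4 1/2 1]  → 321/2048
val_13 [BRRRBRBRRRRRB]  L=[0 1/8 5/32 321/2048]  R=[161/1024 81/512 41/256 21/128 11/64 3/16 1/4 1/2 1]  → 643/4096

643/4096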